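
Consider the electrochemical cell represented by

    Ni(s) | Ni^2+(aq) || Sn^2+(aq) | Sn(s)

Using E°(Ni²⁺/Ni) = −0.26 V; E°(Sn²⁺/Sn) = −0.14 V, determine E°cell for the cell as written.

By convention the left-hand electrode in cell notation is the anode (oxidation) and the right-hand electrode is the cathode (reduction).
E°cell = E°(right) − E°(left) = −0.14 − (−0.26) = +0.12 V.

+0.12 V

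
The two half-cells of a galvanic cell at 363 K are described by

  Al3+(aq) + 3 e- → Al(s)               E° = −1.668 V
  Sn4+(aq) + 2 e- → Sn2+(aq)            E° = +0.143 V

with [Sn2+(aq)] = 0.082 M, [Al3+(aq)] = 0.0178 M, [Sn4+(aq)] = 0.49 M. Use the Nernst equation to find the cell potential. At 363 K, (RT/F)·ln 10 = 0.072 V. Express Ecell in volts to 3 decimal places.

The Sn⁴⁺/Sn²⁺ couple has the more positive E°, so it is the cathode; Al³⁺/Al is the anode.
E°cell = E°cat − E°an = +0.143 − (−1.668) = +1.811 V; n = 6.
Balancing gives 3 Sn4+(aq) + 2 Al(s) → 3 Sn2+(aq) + 2 Al3+(aq); hence Q = ([Sn2+(aq)]^3·[Al3+(aq)]^2) / [Sn4+(aq)]^3 = 1.48×10^−6 (log Q = −5.828).
By the Nernst equation, E = +1.811 − (0.072/6)·(−5.828) = +1.881 V.

+1.881 V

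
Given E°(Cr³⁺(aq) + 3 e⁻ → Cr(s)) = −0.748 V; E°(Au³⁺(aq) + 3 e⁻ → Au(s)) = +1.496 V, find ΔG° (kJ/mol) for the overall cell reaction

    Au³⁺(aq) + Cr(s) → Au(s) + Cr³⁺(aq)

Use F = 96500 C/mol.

In the reaction as written Au³⁺(aq) is reduced, so the Au³⁺/Au couple is the cathode and Cr³⁺/Cr is the anode.
E°cell = +1.496 − (−0.748) = +2.244 V; balancing electrons gives n = 3.
ΔG° = −nFE°cell = −(3)(96500)(+2.244) J/mol = −650 kJ/mol.

−650 kJ/mol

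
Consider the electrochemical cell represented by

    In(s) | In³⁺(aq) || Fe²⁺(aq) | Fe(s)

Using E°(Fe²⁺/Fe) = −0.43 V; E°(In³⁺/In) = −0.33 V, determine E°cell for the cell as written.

By convention the left-hand electrode in cell notation is the anode (oxidation) and the right-hand electrode is the cathode (reduction).
E°cell = E°(right) − E°(left) = −0.43 − (−0.33) = −0.10 V.
The negative sign shows that, as written, the cell would require an external voltage to drive the reaction.

−0.10 V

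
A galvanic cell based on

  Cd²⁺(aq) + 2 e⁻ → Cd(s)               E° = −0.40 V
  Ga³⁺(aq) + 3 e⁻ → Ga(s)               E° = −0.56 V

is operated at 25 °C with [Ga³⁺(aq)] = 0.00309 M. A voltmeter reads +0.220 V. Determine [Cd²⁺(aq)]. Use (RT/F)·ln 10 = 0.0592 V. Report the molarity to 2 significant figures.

2.3 M

Cd²⁺/Cd is the cathode (higher E°); E°cell = −0.40 − (−0.56) = +0.16 V with n = 6.
Rearranging E = E° − (0.0592/n)·log Q gives log Q = 6(+0.16 − (+0.220))/0.0592 = −6.081.
The balanced reaction is 3 Cd²⁺(aq) + 2 Ga(s) → 3 Cd(s) + 2 Ga³⁺(aq), so Q = [Ga³⁺(aq)]^2 / [Cd²⁺(aq)]^3.
Solving for the unknown gives log [Cd²⁺(aq)] = 0.354, so [Cd²⁺(aq)] ≈ 2.3 M.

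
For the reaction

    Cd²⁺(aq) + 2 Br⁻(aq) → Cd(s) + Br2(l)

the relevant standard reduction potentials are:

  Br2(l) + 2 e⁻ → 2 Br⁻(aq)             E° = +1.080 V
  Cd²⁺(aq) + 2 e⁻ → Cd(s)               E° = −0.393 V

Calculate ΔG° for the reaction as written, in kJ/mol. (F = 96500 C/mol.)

+284 kJ/mol

In the reaction as written Cd²⁺(aq) is reduced, so the Cd²⁺/Cd couple is the cathode and Br₂/Br⁻ is the anode.
E°cell = −0.393 − (+1.080) = −1.473 V; balancing electrons gives n = 2.
ΔG° = −nFE°cell = −(2)(96500)(−1.473) J/mol = +284 kJ/mol.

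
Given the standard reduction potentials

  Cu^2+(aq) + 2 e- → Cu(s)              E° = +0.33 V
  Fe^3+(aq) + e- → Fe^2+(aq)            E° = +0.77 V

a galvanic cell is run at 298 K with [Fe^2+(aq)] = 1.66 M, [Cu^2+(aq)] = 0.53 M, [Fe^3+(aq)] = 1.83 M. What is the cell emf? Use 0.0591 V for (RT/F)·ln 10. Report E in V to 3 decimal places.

The Fe³⁺/Fe²⁺ couple has the more positive E°, so it is the cathode; Cu²⁺/Cu is the anode.
The standard potential is +0.77 − (+0.33) = +0.44 V and the balanced reaction transfers n = 2 electrons.
Balancing gives 2 Fe^3+(aq) + Cu(s) → 2 Fe^2+(aq) + Cu^2+(aq); hence Q = ([Fe^2+(aq)]^2·[Cu^2+(aq)]) / [Fe^3+(aq)]^2 = 0.436 (log Q = −0.360).
E = E° − (0.0591/n)·log Q = +0.44 − (0.0591/2)(−0.360) = +0.451 V.

+0.451 V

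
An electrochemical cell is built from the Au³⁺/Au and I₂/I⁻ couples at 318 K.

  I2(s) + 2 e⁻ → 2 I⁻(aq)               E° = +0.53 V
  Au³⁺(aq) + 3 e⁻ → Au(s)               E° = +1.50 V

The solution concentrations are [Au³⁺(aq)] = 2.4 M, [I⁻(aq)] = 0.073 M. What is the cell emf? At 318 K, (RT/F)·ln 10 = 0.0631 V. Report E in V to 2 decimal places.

Since E°(Au³⁺/Au) > E°(I₂/I⁻), Au³⁺/Au serves as the cathode.
The standard potential is +1.50 − (+0.53) = +0.97 V and the balanced reaction transfers n = 6 electrons.
Balancing gives 2 Au³⁺(aq) + 6 I⁻(aq) → 2 Au(s) + 3 I2(s); hence Q = 1 / ([Au³⁺(aq)]^2·[I⁻(aq)]^6) = 1.15×10^6 (log Q = 6.060).
By the Nernst equation, E = +0.97 − (0.0631/6)·(6.060) = +0.91 V.

+0.91 V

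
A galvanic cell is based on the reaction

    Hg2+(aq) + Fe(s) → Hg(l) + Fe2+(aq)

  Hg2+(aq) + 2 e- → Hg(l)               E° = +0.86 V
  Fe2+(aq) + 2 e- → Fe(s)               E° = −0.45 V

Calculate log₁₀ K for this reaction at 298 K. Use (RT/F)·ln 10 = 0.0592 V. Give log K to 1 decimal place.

log K = 44.3

The Hg²⁺/Hg couple is reduced (cathode); E°cell = +0.86 − (−0.45) = +1.31 V with n = 2.
At equilibrium E = 0, so log K = nE°cell / 0.0592 = (2)(+1.31) / 0.0592 = 44.3.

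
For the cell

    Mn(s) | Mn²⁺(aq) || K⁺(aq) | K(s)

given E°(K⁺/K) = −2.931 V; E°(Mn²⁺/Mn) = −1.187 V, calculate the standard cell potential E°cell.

By convention the left-hand electrode in cell notation is the anode (oxidation) and the right-hand electrode is the cathode (reduction).
E°cell = E°(right) − E°(left) = −2.931 − (−1.187) = −1.744 V.
The negative sign shows that, as written, the cell would require an external voltage to drive the reaction.

−1.744 V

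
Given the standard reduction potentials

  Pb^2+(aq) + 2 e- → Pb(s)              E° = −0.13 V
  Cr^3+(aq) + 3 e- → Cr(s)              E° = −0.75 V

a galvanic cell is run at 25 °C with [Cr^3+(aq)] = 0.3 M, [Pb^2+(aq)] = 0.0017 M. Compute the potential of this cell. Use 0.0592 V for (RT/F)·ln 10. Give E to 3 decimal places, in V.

+0.548 V

Since E°(Pb²⁺/Pb) > E°(Cr³⁺/Cr), Pb²⁺/Pb serves as the cathode.
E°cell = −0.13 − (−0.75) = +0.62 V, with n = 6 electrons transferred.
The balanced reaction is 3 Pb^2+(aq) + 2 Cr(s) → 3 Pb(s) + 2 Cr^3+(aq), so Q = [Cr^3+(aq)]^2 / [Pb^2+(aq)]^3 = 1.83×10^7 and log Q = 7.263.
E = E° − (0.0592/n)·log Q = +0.62 − (0.0592/6)(7.263) = +0.548 V.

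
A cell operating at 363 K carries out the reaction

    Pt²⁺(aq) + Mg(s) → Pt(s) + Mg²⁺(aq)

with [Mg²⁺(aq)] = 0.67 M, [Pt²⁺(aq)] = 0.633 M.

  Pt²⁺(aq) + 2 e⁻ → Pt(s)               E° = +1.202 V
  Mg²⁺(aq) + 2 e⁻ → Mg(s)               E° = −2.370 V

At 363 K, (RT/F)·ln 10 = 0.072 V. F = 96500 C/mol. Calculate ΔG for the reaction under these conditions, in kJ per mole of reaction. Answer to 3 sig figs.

−689 kJ/mol

The standard cell potential is +1.202 − (−2.370) = +3.572 V, with n = 2 electrons in the balanced equation.
Here Q = [Mg²⁺(aq)] / [Pt²⁺(aq)] = 1.06 (log Q = 0.025), giving E = +3.572 − (0.072/2)·(0.025) = +3.5711 V.
Finally ΔG = −nFE = −(2)(96500 C/mol)(+3.5711 V) = −689 kJ/mol.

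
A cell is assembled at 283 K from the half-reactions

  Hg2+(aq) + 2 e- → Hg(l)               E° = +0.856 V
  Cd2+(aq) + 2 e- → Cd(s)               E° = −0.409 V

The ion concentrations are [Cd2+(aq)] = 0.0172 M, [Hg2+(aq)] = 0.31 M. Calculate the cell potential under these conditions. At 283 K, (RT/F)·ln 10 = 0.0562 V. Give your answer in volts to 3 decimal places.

The Hg²⁺/Hg couple has the more positive E°, so it is the cathode; Cd²⁺/Cd is the anode.
E°cell = +0.856 − (−0.409) = +1.265 V, with n = 2 electrons transferred.
Balancing gives Hg2+(aq) + Cd(s) → Hg(l) + Cd2+(aq); hence Q = [Cd2+(aq)] / [Hg2+(aq)] = 0.0555 (log Q = −1.256).
Applying E = E° − (RT ln10/nF)·log Q gives +1.265 − (0.0562/2)(−1.256) = +1.300 V.

+1.300 V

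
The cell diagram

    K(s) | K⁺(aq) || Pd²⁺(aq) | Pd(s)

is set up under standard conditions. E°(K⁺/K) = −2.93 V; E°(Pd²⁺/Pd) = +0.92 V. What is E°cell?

+3.85 V

By convention the left-hand electrode in cell notation is the anode (oxidation) and the right-hand electrode is the cathode (reduction).
E°cell = E°(right) − E°(left) = +0.92 − (−2.93) = +3.85 V.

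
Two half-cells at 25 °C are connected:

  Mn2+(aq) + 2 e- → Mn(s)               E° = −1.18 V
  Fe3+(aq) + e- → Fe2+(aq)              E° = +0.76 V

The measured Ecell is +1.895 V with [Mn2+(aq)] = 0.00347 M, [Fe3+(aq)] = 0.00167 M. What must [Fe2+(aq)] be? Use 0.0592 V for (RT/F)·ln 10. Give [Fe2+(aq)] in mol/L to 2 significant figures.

The Fe³⁺/Fe²⁺ couple has the larger reduction potential, so it is the cathode: E°cell = +0.76 − (−1.18) = +1.94 V and n = 2.
From the Nernst equation, log Q = n(E° − E)/0.0592 = 2·(+1.94 − (+1.895))/0.0592 = 1.520.
The balanced reaction is 2 Fe3+(aq) + Mn(s) → 2 Fe2+(aq) + Mn2+(aq), so Q = ([Fe2+(aq)]^2·[Mn2+(aq)]) / [Fe3+(aq)]^2.
Isolating [Fe2+(aq)] in Q = 10^{1.520} yields log [Fe2+(aq)] = −0.787, i.e. 0.16 M.

0.16 M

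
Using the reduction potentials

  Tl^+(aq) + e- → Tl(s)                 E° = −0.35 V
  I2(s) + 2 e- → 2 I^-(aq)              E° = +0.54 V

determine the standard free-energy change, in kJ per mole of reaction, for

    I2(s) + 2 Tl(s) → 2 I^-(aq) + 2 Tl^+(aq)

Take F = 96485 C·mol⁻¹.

−172 kJ/mol

In the reaction as written I2(s) is reduced, so the I₂/I⁻ couple is the cathode and Tl⁺/Tl is the anode.
E°cell = +0.54 − (−0.35) = +0.89 V; balancing electrons gives n = 2.
ΔG° = −nFE°cell = −(2)(96485)(+0.89) J/mol = −172 kJ/mol.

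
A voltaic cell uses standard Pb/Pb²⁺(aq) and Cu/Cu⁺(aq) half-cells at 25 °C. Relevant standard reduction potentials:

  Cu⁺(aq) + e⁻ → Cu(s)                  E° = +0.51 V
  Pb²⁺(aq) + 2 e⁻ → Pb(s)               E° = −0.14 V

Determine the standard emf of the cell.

Of the two couples in this cell, the one with the more positive reduction potential is reduced at the cathode: here that is Cu⁺/Cu (+0.51 V); Pb²⁺/Pb (−0.14 V) is the anode.
E°cell = E°(cathode) − E°(anode) = +0.51 − (−0.14) = +0.65 V.

+0.65 V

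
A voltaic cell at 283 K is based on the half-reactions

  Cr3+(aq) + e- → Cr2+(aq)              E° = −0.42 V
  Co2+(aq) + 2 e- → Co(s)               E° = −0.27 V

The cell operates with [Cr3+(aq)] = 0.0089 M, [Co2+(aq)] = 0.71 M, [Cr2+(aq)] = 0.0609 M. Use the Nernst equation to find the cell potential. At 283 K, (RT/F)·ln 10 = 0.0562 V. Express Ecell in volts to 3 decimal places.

+0.193 V

Co²⁺/Co is reduced (cathode, E° = −0.27 V) and Cr³⁺/Cr²⁺ is oxidized (anode).
E°cell = E°cat − E°an = −0.27 − (−0.42) = +0.15 V; n = 2.
For the overall reaction Co2+(aq) + 2 Cr2+(aq) → Co(s) + 2 Cr3+(aq), Q = [Cr3+(aq)]^2 / ([Co2+(aq)]·[Cr2+(aq)]^2) = 0.0301, giving log Q = −1.522.
Applying E = E° − (RT ln10/nF)·log Q gives +0.15 − (0.0562/2)(−1.522) = +0.193 V.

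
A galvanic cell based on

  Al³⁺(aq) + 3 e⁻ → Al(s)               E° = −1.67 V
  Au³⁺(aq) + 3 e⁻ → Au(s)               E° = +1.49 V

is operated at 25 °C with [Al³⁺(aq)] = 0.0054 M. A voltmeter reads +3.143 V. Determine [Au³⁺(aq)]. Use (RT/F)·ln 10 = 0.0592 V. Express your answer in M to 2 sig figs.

With Au³⁺/Au at the cathode and Al³⁺/Al at the anode, E°cell = +1.49 − (−1.67) = +3.16 V (n = 3).
From the Nernst equation, log Q = n(E° − E)/0.0592 = 3·(+3.16 − (+3.143))/0.0592 = 0.861.
For Au³⁺(aq) + Al(s) → Au(s) + Al³⁺(aq), the reaction quotient is Q = [Al³⁺(aq)] / [Au³⁺(aq)].
Solving for the unknown gives log [Au³⁺(aq)] = −3.129, so [Au³⁺(aq)] ≈ 0.00074 M.

0.00074 M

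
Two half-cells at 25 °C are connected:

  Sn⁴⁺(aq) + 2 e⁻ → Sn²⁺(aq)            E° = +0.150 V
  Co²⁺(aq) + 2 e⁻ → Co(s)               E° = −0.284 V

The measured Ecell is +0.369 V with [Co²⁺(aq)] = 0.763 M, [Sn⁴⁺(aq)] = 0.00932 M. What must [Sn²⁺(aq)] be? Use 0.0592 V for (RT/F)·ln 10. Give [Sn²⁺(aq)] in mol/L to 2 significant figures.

1.9 M

Sn⁴⁺/Sn²⁺ is the cathode (higher E°); E°cell = +0.150 − (−0.284) = +0.434 V with n = 2.
From the Nernst equation, log Q = n(E° − E)/0.0592 = 2·(+0.434 − (+0.369))/0.0592 = 2.196.
Balancing electrons gives Sn⁴⁺(aq) + Co(s) → Sn²⁺(aq) + Co²⁺(aq); thus Q = ([Sn²⁺(aq)]·[Co²⁺(aq)]) / [Sn⁴⁺(aq)].
Isolating [Sn²⁺(aq)] in Q = 10^{2.196} yields log [Sn²⁺(aq)] = 0.283, i.e. 1.9 M.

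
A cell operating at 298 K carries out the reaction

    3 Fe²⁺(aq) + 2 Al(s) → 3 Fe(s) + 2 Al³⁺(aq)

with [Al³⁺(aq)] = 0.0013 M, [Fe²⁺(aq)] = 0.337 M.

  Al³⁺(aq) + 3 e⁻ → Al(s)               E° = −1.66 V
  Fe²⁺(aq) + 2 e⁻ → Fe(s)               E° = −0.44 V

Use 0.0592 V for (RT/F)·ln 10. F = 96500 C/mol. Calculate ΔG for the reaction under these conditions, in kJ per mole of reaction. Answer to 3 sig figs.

With Fe²⁺/Fe reduced at the cathode, E°cell = −0.44 − (−1.66) = +1.22 V and n = 6.
Here Q = [Al³⁺(aq)]^2 / [Fe²⁺(aq)]^3 = 4.42×10^−5 (log Q = −4.355), giving E = +1.22 − (0.0592/6)·(−4.355) = +1.2630 V.
ΔG = −nFE = −(6)(96500)(+1.2630) J/mol = −731 kJ/mol.

−731 kJ/mol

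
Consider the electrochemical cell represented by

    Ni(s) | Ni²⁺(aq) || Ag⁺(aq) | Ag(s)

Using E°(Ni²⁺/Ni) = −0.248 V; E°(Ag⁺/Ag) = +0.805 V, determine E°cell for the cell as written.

+1.053 V

By convention the left-hand electrode in cell notation is the anode (oxidation) and the right-hand electrode is the cathode (reduction).
E°cell = E°(right) − E°(left) = +0.805 − (−0.248) = +1.053 V.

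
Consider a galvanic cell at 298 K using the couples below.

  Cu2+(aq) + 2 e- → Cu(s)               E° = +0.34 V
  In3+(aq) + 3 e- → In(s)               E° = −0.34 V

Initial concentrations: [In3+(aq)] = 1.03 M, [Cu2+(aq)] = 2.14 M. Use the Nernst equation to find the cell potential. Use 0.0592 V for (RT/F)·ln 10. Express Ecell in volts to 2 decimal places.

Cu²⁺/Cu is reduced (cathode, E° = +0.34 V) and In³⁺/In is oxidized (anode).
E°cell = E°cat − E°an = +0.34 − (−0.34) = +0.68 V; n = 6.
The balanced reaction is 3 Cu2+(aq) + 2 In(s) → 3 Cu(s) + 2 In3+(aq), so Q = [In3+(aq)]^2 / [Cu2+(aq)]^3 = 0.108 and log Q = −0.966.
Applying E = E° − (RT ln10/nF)·log Q gives +0.68 − (0.0592/6)(−0.966) = +0.69 V.

+0.69 V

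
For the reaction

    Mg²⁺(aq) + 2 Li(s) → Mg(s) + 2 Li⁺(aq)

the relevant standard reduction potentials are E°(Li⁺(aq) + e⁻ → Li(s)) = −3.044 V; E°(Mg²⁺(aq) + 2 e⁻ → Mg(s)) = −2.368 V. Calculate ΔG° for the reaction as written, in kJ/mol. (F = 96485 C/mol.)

In the reaction as written Mg²⁺(aq) is reduced, so the Mg²⁺/Mg couple is the cathode and Li⁺/Li is the anode.
E°cell = −2.368 − (−3.044) = +0.676 V; balancing electrons gives n = 2.
ΔG° = −nFE°cell = −(2)(96485)(+0.676) J/mol = −130 kJ/mol.

−130 kJ/mol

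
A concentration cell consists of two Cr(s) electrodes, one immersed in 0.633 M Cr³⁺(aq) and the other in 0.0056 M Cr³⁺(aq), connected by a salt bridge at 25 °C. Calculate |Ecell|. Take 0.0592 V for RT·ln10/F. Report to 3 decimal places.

For a concentration cell E°cell = 0, since both electrodes use the same couple.
The compartment with the higher Cr³⁺(aq) concentration (0.633 M) acts as the cathode; ions are reduced there and produced at the dilute (0.0056 M) anode.
With n = 3, Ecell = −(0.0592/3)·log([dilute]/[conc]) = −(0.0592/3)·log(0.0056/0.633) = +0.041 V.

0.041 V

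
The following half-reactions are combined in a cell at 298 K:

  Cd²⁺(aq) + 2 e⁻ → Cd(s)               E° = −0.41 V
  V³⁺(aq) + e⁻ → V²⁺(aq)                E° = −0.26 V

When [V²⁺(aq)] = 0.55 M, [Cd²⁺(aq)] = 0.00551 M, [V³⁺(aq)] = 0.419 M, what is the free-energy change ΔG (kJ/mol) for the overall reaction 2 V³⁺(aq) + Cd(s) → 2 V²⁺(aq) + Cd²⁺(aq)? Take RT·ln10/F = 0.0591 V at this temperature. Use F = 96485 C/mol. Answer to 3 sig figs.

With V³⁺/V²⁺ reduced at the cathode, E°cell = −0.26 − (−0.41) = +0.15 V and n = 2.
Q = ([V²⁺(aq)]^2·[Cd²⁺(aq)]) / [V³⁺(aq)]^2 = 0.00949, so log Q = −2.023 and E = +0.15 − (0.0591/2)(−2.023) = +0.2098 V.
Finally ΔG = −nFE = −(2)(96485 C/mol)(+0.2098 V) = −40.5 kJ/mol.

−40.5 kJ/mol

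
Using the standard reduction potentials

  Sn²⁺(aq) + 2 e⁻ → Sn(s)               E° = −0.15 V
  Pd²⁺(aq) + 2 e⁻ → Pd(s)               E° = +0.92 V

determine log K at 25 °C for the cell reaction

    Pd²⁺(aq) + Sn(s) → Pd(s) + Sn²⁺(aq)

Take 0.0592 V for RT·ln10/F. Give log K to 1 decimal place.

The Pd²⁺/Pd couple is reduced (cathode); E°cell = +0.92 − (−0.15) = +1.07 V with n = 2.
At equilibrium E = 0, so log K = nE°cell / 0.0592 = (2)(+1.07) / 0.0592 = 36.1.

log K = 36.1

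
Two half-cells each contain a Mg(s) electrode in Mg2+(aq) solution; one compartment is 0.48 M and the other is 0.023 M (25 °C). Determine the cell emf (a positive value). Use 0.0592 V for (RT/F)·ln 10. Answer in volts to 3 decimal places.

For a concentration cell E°cell = 0, since both electrodes use the same couple.
The compartment with the higher Mg2+(aq) concentration (0.48 M) acts as the cathode; ions are reduced there and produced at the dilute (0.023 M) anode.
With n = 2, Ecell = −(0.0592/2)·log([dilute]/[conc]) = −(0.0592/2)·log(0.023/0.48) = +0.039 V.

0.039 V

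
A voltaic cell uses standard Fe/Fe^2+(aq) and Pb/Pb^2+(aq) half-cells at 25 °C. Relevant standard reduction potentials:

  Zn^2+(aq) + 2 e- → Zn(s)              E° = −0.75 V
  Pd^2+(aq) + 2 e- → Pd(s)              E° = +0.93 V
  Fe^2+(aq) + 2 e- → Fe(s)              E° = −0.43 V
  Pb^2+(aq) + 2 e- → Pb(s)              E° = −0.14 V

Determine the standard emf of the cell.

Of the two couples in this cell, the one with the more positive reduction potential is reduced at the cathode: here that is Pb²⁺/Pb (−0.14 V); Fe²⁺/Fe (−0.43 V) is the anode.
E°cell = E°(cathode) − E°(anode) = −0.14 − (−0.43) = +0.29 V.

+0.29 V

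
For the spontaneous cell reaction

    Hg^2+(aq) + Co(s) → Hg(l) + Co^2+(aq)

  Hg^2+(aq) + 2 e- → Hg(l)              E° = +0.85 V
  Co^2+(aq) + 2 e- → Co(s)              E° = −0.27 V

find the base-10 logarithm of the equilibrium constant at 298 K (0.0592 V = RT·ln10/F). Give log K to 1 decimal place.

The Hg²⁺/Hg couple is reduced (cathode); E°cell = +0.85 − (−0.27) = +1.12 V with n = 2.
At equilibrium E = 0, so log K = nE°cell / 0.0592 = (2)(+1.12) / 0.0592 = 37.8.

log K = 37.8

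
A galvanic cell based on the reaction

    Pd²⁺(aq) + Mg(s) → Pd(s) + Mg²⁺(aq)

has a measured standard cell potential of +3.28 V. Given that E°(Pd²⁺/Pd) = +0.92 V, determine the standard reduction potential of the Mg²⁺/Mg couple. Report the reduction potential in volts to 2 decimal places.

−2.36 V

In the reaction as written the Pd²⁺/Pd couple is reduced (cathode) and Mg²⁺/Mg is oxidized (anode), so E°cell = E°(Pd²⁺/Pd) − E°(Mg²⁺/Mg).
E°(Mg²⁺/Mg) = E°(cathode) − E°cell = +0.92 − (+3.28) = −2.36 V.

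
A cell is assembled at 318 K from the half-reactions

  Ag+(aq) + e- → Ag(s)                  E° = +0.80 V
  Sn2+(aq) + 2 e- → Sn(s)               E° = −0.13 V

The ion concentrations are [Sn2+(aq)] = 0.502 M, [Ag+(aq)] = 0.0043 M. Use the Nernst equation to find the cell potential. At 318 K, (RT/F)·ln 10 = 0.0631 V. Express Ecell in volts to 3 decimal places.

The Ag⁺/Ag couple has the more positive E°, so it is the cathode; Sn²⁺/Sn is the anode.
E°cell = E°cat − E°an = +0.80 − (−0.13) = +0.93 V; n = 2.
Balancing gives 2 Ag+(aq) + Sn(s) → 2 Ag(s) + Sn2+(aq); hence Q = [Sn2+(aq)] / [Ag+(aq)]^2 = 2.71×10^4 (log Q = 4.434).
Applying E = E° − (RT ln10/nF)·log Q gives +0.93 − (0.0631/2)(4.434) = +0.790 V.

+0.790 V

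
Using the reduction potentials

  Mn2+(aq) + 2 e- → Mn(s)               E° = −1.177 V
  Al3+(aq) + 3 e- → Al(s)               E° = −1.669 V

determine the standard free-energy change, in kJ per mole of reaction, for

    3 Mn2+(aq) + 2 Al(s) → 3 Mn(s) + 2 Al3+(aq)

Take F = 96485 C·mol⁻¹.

In the reaction as written Mn2+(aq) is reduced, so the Mn²⁺/Mn couple is the cathode and Al³⁺/Al is the anode.
E°cell = −1.177 − (−1.669) = +0.492 V; balancing electrons gives n = 6.
ΔG° = −nFE°cell = −(6)(96485)(+0.492) J/mol = −285 kJ/mol.

−285 kJ/mol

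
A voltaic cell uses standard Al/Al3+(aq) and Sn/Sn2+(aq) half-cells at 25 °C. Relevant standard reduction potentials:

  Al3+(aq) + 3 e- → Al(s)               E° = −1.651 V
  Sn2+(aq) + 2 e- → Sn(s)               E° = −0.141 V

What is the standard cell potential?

The Sn²⁺/Sn couple has the higher E°, so Sn ion is reduced (cathode) and Al is oxidized (anode).
E°cell = E°(cathode) − E°(anode) = −0.141 − (−1.651) = +1.510 V.

+1.510 V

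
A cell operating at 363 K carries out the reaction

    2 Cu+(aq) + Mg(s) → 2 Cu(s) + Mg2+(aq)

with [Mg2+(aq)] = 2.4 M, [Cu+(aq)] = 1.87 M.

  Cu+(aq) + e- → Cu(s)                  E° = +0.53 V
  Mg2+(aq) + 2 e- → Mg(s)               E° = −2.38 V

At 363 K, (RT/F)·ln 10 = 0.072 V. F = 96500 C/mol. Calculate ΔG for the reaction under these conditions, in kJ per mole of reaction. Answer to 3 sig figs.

−563 kJ/mol

E°cell = +0.53 − (−2.38) = +2.91 V; the balanced reaction transfers n = 2 electrons.
The reaction quotient is [Mg2+(aq)] / [Cu+(aq)]^2 = 0.686; by Nernst, E = +2.91 − (0.072/2)(−0.163) = +2.9159 V.
Finally ΔG = −nFE = −(2)(96500 C/mol)(+2.9159 V) = −563 kJ/mol.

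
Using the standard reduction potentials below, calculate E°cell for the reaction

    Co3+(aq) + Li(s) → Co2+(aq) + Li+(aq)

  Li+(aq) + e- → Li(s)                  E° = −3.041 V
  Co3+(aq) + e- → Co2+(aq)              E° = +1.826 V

+4.867 V

Co3+(aq) gains electrons, so the Co³⁺/Co²⁺ couple is the cathode; the Li⁺/Li couple is the anode.
E°cell = E°(cathode) − E°(anode) = +1.826 − (−3.041) = +4.867 V.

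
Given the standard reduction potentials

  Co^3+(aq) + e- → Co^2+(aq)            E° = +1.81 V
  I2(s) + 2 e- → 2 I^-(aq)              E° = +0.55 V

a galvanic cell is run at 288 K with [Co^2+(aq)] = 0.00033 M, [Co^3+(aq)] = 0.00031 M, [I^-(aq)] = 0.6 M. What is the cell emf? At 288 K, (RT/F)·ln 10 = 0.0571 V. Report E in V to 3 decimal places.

+1.246 V

Since E°(Co³⁺/Co²⁺) > E°(I₂/I⁻), Co³⁺/Co²⁺ serves as the cathode.
E°cell = E°cat − E°an = +1.81 − (+0.55) = +1.26 V; n = 2.
The balanced reaction is 2 Co^3+(aq) + 2 I^-(aq) → 2 Co^2+(aq) + I2(s), so Q = [Co^2+(aq)]^2 / ([Co^3+(aq)]^2·[I^-(aq)]^2) = 3.15 and log Q = 0.498.
Applying E = E° − (RT ln10/nF)·log Q gives +1.26 − (0.0571/2)(0.498) = +1.246 V.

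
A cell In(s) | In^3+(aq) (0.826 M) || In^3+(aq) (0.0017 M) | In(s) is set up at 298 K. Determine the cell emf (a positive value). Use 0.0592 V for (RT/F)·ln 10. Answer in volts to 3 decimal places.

0.053 V

For a concentration cell E°cell = 0, since both electrodes use the same couple.
The compartment with the higher In^3+(aq) concentration (0.826 M) acts as the cathode; ions are reduced there and produced at the dilute (0.0017 M) anode.
With n = 3, Ecell = −(0.0592/3)·log([dilute]/[conc]) = −(0.0592/3)·log(0.0017/0.826) = +0.053 V.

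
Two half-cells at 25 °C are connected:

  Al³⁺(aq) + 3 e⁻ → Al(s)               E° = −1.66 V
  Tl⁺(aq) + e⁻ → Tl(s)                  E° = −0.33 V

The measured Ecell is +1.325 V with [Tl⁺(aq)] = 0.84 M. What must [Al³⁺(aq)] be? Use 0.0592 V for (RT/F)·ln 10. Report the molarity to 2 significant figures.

1.1 M

Tl⁺/Tl is the cathode (higher E°); E°cell = −0.33 − (−1.66) = +1.33 V with n = 3.
From the Nernst equation, log Q = n(E° − E)/0.0592 = 3·(+1.33 − (+1.325))/0.0592 = 0.253.
For 3 Tl⁺(aq) + Al(s) → 3 Tl(s) + Al³⁺(aq), the reaction quotient is Q = [Al³⁺(aq)] / [Tl⁺(aq)]^3.
Solving for the unknown gives log [Al³⁺(aq)] = 0.026, so [Al³⁺(aq)] ≈ 1.1 M.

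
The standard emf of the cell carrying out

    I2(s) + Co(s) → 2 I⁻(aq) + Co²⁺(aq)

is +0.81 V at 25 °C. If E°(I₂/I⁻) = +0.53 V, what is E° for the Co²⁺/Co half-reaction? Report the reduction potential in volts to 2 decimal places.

−0.28 V

In the reaction as written the I₂/I⁻ couple is reduced (cathode) and Co²⁺/Co is oxidized (anode), so E°cell = E°(I₂/I⁻) − E°(Co²⁺/Co).
E°(Co²⁺/Co) = E°(cathode) − E°cell = +0.53 − (+0.81) = −0.28 V.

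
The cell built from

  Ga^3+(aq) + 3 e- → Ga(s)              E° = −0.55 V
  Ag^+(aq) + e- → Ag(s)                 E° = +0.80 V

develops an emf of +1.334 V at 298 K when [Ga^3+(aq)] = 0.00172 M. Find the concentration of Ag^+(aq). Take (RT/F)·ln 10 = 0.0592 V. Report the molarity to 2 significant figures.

0.064 M

With Ag⁺/Ag at the cathode and Ga³⁺/Ga at the anode, E°cell = +0.80 − (−0.55) = +1.35 V (n = 3).
From the Nernst equation, log Q = n(E° − E)/0.0592 = 3·(+1.35 − (+1.334))/0.0592 = 0.811.
Balancing electrons gives 3 Ag^+(aq) + Ga(s) → 3 Ag(s) + Ga^3+(aq); thus Q = [Ga^3+(aq)] / [Ag^+(aq)]^3.
Solving for the unknown gives log [Ag^+(aq)] = −1.192, so [Ag^+(aq)] ≈ 0.064 M.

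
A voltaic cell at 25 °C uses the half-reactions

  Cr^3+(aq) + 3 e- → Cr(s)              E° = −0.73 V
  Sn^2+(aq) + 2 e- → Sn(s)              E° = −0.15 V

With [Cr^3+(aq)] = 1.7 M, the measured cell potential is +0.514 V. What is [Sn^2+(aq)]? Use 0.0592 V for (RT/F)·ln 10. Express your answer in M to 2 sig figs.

0.0084 M

With Sn²⁺/Sn at the cathode and Cr³⁺/Cr at the anode, E°cell = −0.15 − (−0.73) = +0.58 V (n = 6).
Since E = E° − (0.0592/n)·log Q, log Q = n(E° − E)/0.0592 = 6.689.
Balancing electrons gives 3 Sn^2+(aq) + 2 Cr(s) → 3 Sn(s) + 2 Cr^3+(aq); thus Q = [Cr^3+(aq)]^2 / [Sn^2+(aq)]^3.
Isolating [Sn^2+(aq)] in Q = 10^{6.689} yields log [Sn^2+(aq)] = −2.076, i.e. 0.0084 M.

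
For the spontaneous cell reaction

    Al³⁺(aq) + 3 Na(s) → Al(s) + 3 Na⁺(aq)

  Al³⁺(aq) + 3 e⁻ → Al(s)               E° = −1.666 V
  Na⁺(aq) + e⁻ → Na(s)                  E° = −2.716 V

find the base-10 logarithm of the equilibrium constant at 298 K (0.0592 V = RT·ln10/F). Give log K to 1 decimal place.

The Al³⁺/Al couple is reduced (cathode); E°cell = −1.666 − (−2.716) = +1.050 V with n = 3.
At equilibrium E = 0, so log K = nE°cell / 0.0592 = (3)(+1.050) / 0.0592 = 53.2.

log K = 53.2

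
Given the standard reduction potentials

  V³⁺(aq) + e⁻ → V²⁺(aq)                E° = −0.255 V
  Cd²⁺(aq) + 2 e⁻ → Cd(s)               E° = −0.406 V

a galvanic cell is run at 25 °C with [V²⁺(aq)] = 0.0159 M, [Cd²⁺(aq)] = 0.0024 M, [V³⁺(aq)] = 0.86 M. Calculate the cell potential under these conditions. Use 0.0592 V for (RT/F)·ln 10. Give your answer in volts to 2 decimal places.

+0.33 V

V³⁺/V²⁺ is reduced (cathode, E° = −0.255 V) and Cd²⁺/Cd is oxidized (anode).
E°cell = −0.255 − (−0.406) = +0.151 V, with n = 2 electrons transferred.
For the overall reaction 2 V³⁺(aq) + Cd(s) → 2 V²⁺(aq) + Cd²⁺(aq), Q = ([V²⁺(aq)]^2·[Cd²⁺(aq)]) / [V³⁺(aq)]^2 = 8.2×10^−7, giving log Q = −6.086.
By the Nernst equation, E = +0.151 − (0.0592/2)·(−6.086) = +0.33 V.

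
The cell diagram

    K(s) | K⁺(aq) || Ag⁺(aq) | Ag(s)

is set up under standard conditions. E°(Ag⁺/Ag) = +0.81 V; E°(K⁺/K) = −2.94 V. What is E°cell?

+3.75 V

By convention the left-hand electrode in cell notation is the anode (oxidation) and the right-hand electrode is the cathode (reduction).
E°cell = E°(right) − E°(left) = +0.81 − (−2.94) = +3.75 V.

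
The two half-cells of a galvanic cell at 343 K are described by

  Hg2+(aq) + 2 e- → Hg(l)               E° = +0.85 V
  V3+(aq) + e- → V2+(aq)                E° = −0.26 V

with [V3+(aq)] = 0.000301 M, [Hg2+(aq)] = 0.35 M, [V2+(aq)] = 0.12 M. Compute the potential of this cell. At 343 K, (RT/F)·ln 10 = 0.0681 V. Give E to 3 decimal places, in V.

Hg²⁺/Hg is reduced (cathode, E° = +0.85 V) and V³⁺/V²⁺ is oxidized (anode).
E°cell = E°cat − E°an = +0.85 − (−0.26) = +1.11 V; n = 2.
Balancing gives Hg2+(aq) + 2 V2+(aq) → Hg(l) + 2 V3+(aq); hence Q = [V3+(aq)]^2 / ([Hg2+(aq)]·[V2+(aq)]^2) = 1.8×10^−5 (log Q = −4.745).
By the Nernst equation, E = +1.11 − (0.0681/2)·(−4.745) = +1.272 V.

+1.272 V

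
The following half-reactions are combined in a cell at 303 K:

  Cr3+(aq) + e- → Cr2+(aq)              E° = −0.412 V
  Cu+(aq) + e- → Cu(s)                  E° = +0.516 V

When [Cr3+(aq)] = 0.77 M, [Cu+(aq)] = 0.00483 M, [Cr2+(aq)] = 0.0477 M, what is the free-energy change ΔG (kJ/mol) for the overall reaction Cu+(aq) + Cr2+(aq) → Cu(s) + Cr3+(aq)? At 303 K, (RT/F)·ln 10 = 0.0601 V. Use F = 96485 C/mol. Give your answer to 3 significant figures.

The standard cell potential is +0.516 − (−0.412) = +0.928 V, with n = 1 electron in the balanced equation.
Q = [Cr3+(aq)] / ([Cu+(aq)]·[Cr2+(aq)]) = 3.34×10^3, so log Q = 3.524 and E = +0.928 − (0.0601/1)(3.524) = +0.7162 V.
Finally ΔG = −nFE = −(1)(96485 C/mol)(+0.7162 V) = −69.1 kJ/mol.

−69.1 kJ/mol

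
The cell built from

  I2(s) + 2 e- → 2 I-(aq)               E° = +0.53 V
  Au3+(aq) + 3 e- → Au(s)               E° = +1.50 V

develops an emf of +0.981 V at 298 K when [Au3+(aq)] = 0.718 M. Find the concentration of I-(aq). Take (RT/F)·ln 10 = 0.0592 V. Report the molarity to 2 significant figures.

1.7 M

With Au³⁺/Au at the cathode and I₂/I⁻ at the anode, E°cell = +1.50 − (+0.53) = +0.97 V (n = 6).
Since E = E° − (0.0592/n)·log Q, log Q = n(E° − E)/0.0592 = −1.115.
For 2 Au3+(aq) + 6 I-(aq) → 2 Au(s) + 3 I2(s), the reaction quotient is Q = 1 / ([Au3+(aq)]^2·[I-(aq)]^6).
Solving for the unknown gives log [I-(aq)] = 0.234, so [I-(aq)] ≈ 1.7 M.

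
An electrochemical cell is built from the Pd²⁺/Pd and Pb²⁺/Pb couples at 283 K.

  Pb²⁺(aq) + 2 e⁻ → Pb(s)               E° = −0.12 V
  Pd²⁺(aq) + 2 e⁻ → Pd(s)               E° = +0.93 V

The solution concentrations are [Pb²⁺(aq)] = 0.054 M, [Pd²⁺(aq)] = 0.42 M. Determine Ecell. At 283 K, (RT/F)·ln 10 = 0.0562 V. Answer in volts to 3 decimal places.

The Pd²⁺/Pd couple has the more positive E°, so it is the cathode; Pb²⁺/Pb is the anode.
The standard potential is +0.93 − (−0.12) = +1.05 V and the balanced reaction transfers n = 2 electrons.
For the overall reaction Pd²⁺(aq) + Pb(s) → Pd(s) + Pb²⁺(aq), Q = [Pb²⁺(aq)] / [Pd²⁺(aq)] = 0.129, giving log Q = −0.891.
E = E° − (0.0562/n)·log Q = +1.05 − (0.0562/2)(−0.891) = +1.075 V.

+1.075 V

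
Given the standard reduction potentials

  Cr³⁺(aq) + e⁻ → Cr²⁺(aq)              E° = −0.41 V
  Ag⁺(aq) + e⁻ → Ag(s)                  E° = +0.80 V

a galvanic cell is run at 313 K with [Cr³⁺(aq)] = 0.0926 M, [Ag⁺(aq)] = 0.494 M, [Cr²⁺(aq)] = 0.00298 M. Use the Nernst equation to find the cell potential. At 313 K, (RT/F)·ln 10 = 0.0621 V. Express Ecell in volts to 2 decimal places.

The Ag⁺/Ag couple has the more positive E°, so it is the cathode; Cr³⁺/Cr²⁺ is the anode.
E°cell = E°cat − E°an = +0.80 − (−0.41) = +1.21 V; n = 1.
Balancing gives Ag⁺(aq) + Cr²⁺(aq) → Ag(s) + Cr³⁺(aq); hence Q = [Cr³⁺(aq)] / ([Ag⁺(aq)]·[Cr²⁺(aq)]) = 62.9 (log Q = 1.799).
E = E° − (0.0621/n)·log Q = +1.21 − (0.0621/1)(1.799) = +1.10 V.

+1.10 V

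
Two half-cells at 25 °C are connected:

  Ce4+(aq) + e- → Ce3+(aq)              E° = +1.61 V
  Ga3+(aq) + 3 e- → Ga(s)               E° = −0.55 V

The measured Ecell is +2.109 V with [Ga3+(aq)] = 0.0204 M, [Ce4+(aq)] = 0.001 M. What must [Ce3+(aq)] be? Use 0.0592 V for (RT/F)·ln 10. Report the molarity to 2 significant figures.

Ce⁴⁺/Ce³⁺ is the cathode (higher E°); E°cell = +1.61 − (−0.55) = +2.16 V with n = 3.
Rearranging E = E° − (0.0592/n)·log Q gives log Q = 3(+2.16 − (+2.109))/0.0592 = 2.584.
The balanced reaction is 3 Ce4+(aq) + Ga(s) → 3 Ce3+(aq) + Ga3+(aq), so Q = ([Ce3+(aq)]^3·[Ga3+(aq)]) / [Ce4+(aq)]^3.
Substituting the known concentrations and solving, log [Ce3+(aq)] = −1.575 and [Ce3+(aq)] = 0.027 M.

0.027 M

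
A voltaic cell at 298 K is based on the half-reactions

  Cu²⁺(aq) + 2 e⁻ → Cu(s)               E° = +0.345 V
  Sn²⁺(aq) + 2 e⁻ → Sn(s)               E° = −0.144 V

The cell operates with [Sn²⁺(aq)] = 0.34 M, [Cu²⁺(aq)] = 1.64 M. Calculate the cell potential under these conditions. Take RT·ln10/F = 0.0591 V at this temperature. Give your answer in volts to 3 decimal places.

Cu²⁺/Cu is reduced (cathode, E° = +0.345 V) and Sn²⁺/Sn is oxidized (anode).
E°cell = E°cat − E°an = +0.345 − (−0.144) = +0.489 V; n = 2.
Balancing gives Cu²⁺(aq) + Sn(s) → Cu(s) + Sn²⁺(aq); hence Q = [Sn²⁺(aq)] / [Cu²⁺(aq)] = 0.207 (log Q = −0.683).
By the Nernst equation, E = +0.489 − (0.0591/2)·(−0.683) = +0.509 V.

+0.509 V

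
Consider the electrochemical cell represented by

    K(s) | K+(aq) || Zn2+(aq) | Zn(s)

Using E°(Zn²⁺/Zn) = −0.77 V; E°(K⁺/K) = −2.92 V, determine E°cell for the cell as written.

By convention the left-hand electrode in cell notation is the anode (oxidation) and the right-hand electrode is the cathode (reduction).
E°cell = E°(right) − E°(left) = −0.77 − (−2.92) = +2.15 V.

+2.15 V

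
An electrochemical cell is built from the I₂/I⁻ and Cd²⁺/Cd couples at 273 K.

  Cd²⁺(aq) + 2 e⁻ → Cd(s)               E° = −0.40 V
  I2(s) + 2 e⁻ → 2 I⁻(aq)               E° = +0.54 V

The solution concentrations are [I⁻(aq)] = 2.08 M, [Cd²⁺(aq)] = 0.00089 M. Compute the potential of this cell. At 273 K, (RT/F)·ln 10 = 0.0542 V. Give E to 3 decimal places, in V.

+1.005 V

I₂/I⁻ is reduced (cathode, E° = +0.54 V) and Cd²⁺/Cd is oxidized (anode).
The standard potential is +0.54 − (−0.40) = +0.94 V and the balanced reaction transfers n = 2 electrons.
Balancing gives I2(s) + Cd(s) → 2 I⁻(aq) + Cd²⁺(aq); hence Q = [I⁻(aq)]^2·[Cd²⁺(aq)] = 0.00385 (log Q = −2.414).
E = E° − (0.0542/n)·log Q = +0.94 − (0.0542/2)(−2.414) = +1.005 V.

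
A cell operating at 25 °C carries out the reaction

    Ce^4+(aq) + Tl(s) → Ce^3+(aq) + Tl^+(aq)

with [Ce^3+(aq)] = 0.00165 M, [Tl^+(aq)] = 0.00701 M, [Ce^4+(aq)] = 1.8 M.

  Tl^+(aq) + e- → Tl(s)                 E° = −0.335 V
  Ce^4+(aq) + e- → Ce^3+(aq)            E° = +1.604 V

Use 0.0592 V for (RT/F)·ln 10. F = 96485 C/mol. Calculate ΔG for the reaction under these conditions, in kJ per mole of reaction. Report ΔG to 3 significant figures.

−217 kJ/mol

With Ce⁴⁺/Ce³⁺ reduced at the cathode, E°cell = +1.604 − (−0.335) = +1.939 V and n = 1.
Q = ([Ce^3+(aq)]·[Tl^+(aq)]) / [Ce^4+(aq)] = 6.43×10^−6, so log Q = −5.192 and E = +1.939 − (0.0592/1)(−5.192) = +2.2464 V.
Then ΔG = −nFE = −1 × 96485 × +2.2464 J/mol = −217 kJ/mol.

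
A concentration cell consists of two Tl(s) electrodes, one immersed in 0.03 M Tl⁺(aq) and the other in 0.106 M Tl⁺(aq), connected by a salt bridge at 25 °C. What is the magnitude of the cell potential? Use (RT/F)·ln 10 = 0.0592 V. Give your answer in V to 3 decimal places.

For a concentration cell E°cell = 0, since both electrodes use the same couple.
The compartment with the higher Tl⁺(aq) concentration (0.106 M) acts as the cathode; ions are reduced there and produced at the dilute (0.03 M) anode.
With n = 1, Ecell = −(0.0592/1)·log([dilute]/[conc]) = −(0.0592/1)·log(0.03/0.106) = +0.032 V.

0.032 V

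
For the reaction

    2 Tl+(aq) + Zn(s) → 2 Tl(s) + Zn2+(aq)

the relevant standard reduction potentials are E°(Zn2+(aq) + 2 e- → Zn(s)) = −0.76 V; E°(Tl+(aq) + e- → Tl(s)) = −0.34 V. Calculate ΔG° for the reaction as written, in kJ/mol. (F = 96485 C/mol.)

−81.0 kJ/mol

In the reaction as written Tl+(aq) is reduced, so the Tl⁺/Tl couple is the cathode and Zn²⁺/Zn is the anode.
E°cell = −0.34 − (−0.76) = +0.42 V; balancing electrons gives n = 2.
ΔG° = −nFE°cell = −(2)(96485)(+0.42) J/mol = −81.0 kJ/mol.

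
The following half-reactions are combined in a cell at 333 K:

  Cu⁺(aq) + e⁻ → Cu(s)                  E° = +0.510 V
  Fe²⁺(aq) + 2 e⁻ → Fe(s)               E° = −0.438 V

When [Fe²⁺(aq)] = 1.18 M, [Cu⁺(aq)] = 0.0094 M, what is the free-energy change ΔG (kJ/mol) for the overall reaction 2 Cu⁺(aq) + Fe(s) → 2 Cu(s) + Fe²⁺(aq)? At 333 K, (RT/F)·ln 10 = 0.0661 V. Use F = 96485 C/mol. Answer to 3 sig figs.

−157 kJ/mol

E°cell = +0.510 − (−0.438) = +0.948 V; the balanced reaction transfers n = 2 electrons.
Q = [Fe²⁺(aq)] / [Cu⁺(aq)]^2 = 1.34×10^4, so log Q = 4.126 and E = +0.948 − (0.0661/2)(4.126) = +0.8116 V.
Finally ΔG = −nFE = −(2)(96485 C/mol)(+0.8116 V) = −157 kJ/mol.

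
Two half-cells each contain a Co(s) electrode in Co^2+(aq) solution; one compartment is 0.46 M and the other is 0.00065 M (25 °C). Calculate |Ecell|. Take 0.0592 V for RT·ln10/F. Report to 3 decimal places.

0.084 V

For a concentration cell E°cell = 0, since both electrodes use the same couple.
The compartment with the higher Co^2+(aq) concentration (0.46 M) acts as the cathode; ions are reduced there and produced at the dilute (0.00065 M) anode.
With n = 2, Ecell = −(0.0592/2)·log([dilute]/[conc]) = −(0.0592/2)·log(0.00065/0.46) = +0.084 V.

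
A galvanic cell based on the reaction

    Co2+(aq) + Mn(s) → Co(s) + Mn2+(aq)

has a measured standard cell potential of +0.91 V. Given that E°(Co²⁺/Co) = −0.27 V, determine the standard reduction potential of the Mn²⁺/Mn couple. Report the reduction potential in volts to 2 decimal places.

−1.18 V

In the reaction as written the Co²⁺/Co couple is reduced (cathode) and Mn²⁺/Mn is oxidized (anode), so E°cell = E°(Co²⁺/Co) − E°(Mn²⁺/Mn).
E°(Mn²⁺/Mn) = E°(cathode) − E°cell = −0.27 − (+0.91) = −1.18 V.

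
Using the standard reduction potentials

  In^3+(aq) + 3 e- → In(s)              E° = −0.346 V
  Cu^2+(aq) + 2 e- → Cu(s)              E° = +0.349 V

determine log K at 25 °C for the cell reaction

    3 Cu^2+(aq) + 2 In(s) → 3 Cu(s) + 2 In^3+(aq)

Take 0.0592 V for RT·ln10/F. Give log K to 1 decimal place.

The Cu²⁺/Cu couple is reduced (cathode); E°cell = +0.349 − (−0.346) = +0.695 V with n = 6.
At equilibrium E = 0, so log K = nE°cell / 0.0592 = (6)(+0.695) / 0.0592 = 70.4.

log K = 70.4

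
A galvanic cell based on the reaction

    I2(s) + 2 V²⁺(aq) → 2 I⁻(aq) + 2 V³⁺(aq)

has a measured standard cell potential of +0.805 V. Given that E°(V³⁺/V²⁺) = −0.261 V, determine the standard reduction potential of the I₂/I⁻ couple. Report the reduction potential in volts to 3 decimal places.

+0.544 V

In the reaction as written the I₂/I⁻ couple is reduced (cathode) and V³⁺/V²⁺ is oxidized (anode), so E°cell = E°(I₂/I⁻) − E°(V³⁺/V²⁺).
E°(I₂/I⁻) = E°cell + E°(anode) = +0.805 + (−0.261) = +0.544 V.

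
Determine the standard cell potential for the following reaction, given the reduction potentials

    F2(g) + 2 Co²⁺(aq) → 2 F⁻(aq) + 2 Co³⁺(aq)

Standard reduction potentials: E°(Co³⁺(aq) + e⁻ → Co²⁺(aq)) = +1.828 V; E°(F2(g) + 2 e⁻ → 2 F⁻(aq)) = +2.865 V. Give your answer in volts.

+1.037 V

In the reaction as written, F2(g) is reduced (cathode) and Co³⁺(aq) is produced by oxidation at the anode.
E°cell = E°(cathode) − E°(anode) = +2.865 − (+1.828) = +1.037 V.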